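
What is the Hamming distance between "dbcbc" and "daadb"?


Comparing "dbcbc" and "daadb" position by position:
  Position 0: 'd' vs 'd' => same
  Position 1: 'b' vs 'a' => differ
  Position 2: 'c' vs 'a' => differ
  Position 3: 'b' vs 'd' => differ
  Position 4: 'c' vs 'b' => differ
Total differences (Hamming distance): 4

4


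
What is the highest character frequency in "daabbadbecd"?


Input: daabbadbecd
Character counts:
  'a': 3
  'b': 3
  'c': 1
  'd': 3
  'e': 1
Maximum frequency: 3

3


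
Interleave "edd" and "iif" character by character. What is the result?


Interleaving "edd" and "iif":
  Position 0: 'e' from first, 'i' from second => "ei"
  Position 1: 'd' from first, 'i' from second => "di"
  Position 2: 'd' from first, 'f' from second => "df"
Result: eididf

eididf


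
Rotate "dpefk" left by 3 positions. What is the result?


Input: "dpefk", rotate left by 3
First 3 characters: "dpe"
Remaining characters: "fk"
Concatenate remaining + first: "fk" + "dpe" = "fkdpe"

fkdpe


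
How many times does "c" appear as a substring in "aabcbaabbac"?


Searching for "c" in "aabcbaabbac"
Scanning each position:
  Position 0: "a" => no
  Position 1: "a" => no
  Position 2: "b" => no
  Position 3: "c" => MATCH
  Position 4: "b" => no
  Position 5: "a" => no
  Position 6: "a" => no
  Position 7: "b" => no
  Position 8: "b" => no
  Position 9: "a" => no
  Position 10: "c" => MATCH
Total occurrences: 2

2


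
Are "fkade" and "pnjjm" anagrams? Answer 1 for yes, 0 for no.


Strings: "fkade", "pnjjm"
Sorted first:  adefk
Sorted second: jjmnp
Differ at position 0: 'a' vs 'j' => not anagrams

0


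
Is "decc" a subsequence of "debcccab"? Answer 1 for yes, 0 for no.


Check if "decc" is a subsequence of "debcccab"
Greedy scan:
  Position 0 ('d'): matches sub[0] = 'd'
  Position 1 ('e'): matches sub[1] = 'e'
  Position 2 ('b'): no match needed
  Position 3 ('c'): matches sub[2] = 'c'
  Position 4 ('c'): matches sub[3] = 'c'
  Position 5 ('c'): no match needed
  Position 6 ('a'): no match needed
  Position 7 ('b'): no match needed
All 4 characters matched => is a subsequence

1


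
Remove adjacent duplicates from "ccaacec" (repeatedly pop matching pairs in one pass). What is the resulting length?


Input: ccaacec
Stack-based adjacent duplicate removal:
  Read 'c': push. Stack: c
  Read 'c': matches stack top 'c' => pop. Stack: (empty)
  Read 'a': push. Stack: a
  Read 'a': matches stack top 'a' => pop. Stack: (empty)
  Read 'c': push. Stack: c
  Read 'e': push. Stack: ce
  Read 'c': push. Stack: cec
Final stack: "cec" (length 3)

3


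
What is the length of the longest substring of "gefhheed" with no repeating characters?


Input: "gefhheed"
Sliding window (track last position of each char):
  Position 0 ('g'): window [0,0] length 1 -- new best
  Position 1 ('e'): window [0,1] length 2 -- new best
  Position 2 ('f'): window [0,2] length 3 -- new best
  Position 3 ('h'): window [0,3] length 4 -- new best
  Position 4 ('h'): repeat (last at 3), move window start to 4
  Position 4 ('h'): window [4,4] length 1
  Position 5 ('e'): window [4,5] length 2
  Position 6 ('e'): repeat (last at 5), move window start to 6
  Position 6 ('e'): window [6,6] length 1
  Position 7 ('d'): window [6,7] length 2
Longest substring with no repeats: "gefh" with length 4

4


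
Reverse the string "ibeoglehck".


Input: ibeoglehck
Reading characters right to left:
  Position 9: 'k'
  Position 8: 'c'
  Position 7: 'h'
  Position 6: 'e'
  Position 5: 'l'
  Position 4: 'g'
  Position 3: 'o'
  Position 2: 'e'
  Position 1: 'b'
  Position 0: 'i'
Reversed: kchelgoebi

kchelgoebi


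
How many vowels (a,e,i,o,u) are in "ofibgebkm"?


Input: ofibgebkm
Checking each character:
  'o' at position 0: vowel (running total: 1)
  'f' at position 1: consonant
  'i' at position 2: vowel (running total: 2)
  'b' at position 3: consonant
  'g' at position 4: consonant
  'e' at position 5: vowel (running total: 3)
  'b' at position 6: consonant
  'k' at position 7: consonant
  'm' at position 8: consonant
Total vowels: 3

3


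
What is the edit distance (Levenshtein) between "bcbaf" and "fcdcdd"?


Computing edit distance: "bcbaf" -> "fcdcdd"
DP table:
           f    c    d    c    d    d
      0    1    2    3    4    5    6
  b   1    1    2    3    4    5    6
  c   2    2    1    2    3    4    5
  b   3    3    2    2    3    4    5
  a   4    4    3    3    3    4    5
  f   5    4    4    4    4    4    5
Edit distance = dp[5][6] = 5

5


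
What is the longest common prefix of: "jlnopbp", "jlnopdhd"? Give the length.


Words: jlnopbp, jlnopdhd
  Position 0: all 'j' => match
  Position 1: all 'l' => match
  Position 2: all 'n' => match
  Position 3: all 'o' => match
  Position 4: all 'p' => match
  Position 5: ('b', 'd') => mismatch, stop
LCP = "jlnop" (length 5)

5


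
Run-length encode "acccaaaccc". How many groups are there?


Input: acccaaaccc
Scanning for consecutive runs:
  Group 1: 'a' x 1 (positions 0-0)
  Group 2: 'c' x 3 (positions 1-3)
  Group 3: 'a' x 3 (positions 4-6)
  Group 4: 'c' x 3 (positions 7-9)
Total groups: 4

4


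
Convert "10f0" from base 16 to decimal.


Input: "10f0" in base 16
Positional expansion:
  Digit '1' (value 1) x 16^3 = 4096
  Digit '0' (value 0) x 16^2 = 0
  Digit 'f' (value 15) x 16^1 = 240
  Digit '0' (value 0) x 16^0 = 0
Sum = 4336

4336


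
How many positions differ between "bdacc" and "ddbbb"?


Comparing "bdacc" and "ddbbb" position by position:
  Position 0: 'b' vs 'd' => DIFFER
  Position 1: 'd' vs 'd' => same
  Position 2: 'a' vs 'b' => DIFFER
  Position 3: 'c' vs 'b' => DIFFER
  Position 4: 'c' vs 'b' => DIFFER
Positions that differ: 4

4


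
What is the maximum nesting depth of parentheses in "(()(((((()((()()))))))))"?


Input: "(()(((((()((()()))))))))"
Tracking depth:
  Position 0 '(': depth becomes 1
  Position 1 '(': depth becomes 2
  Position 2 ')': depth becomes 1
  Position 3 '(': depth becomes 2
  Position 4 '(': depth becomes 3
  Position 5 '(': depth becomes 4
  Position 6 '(': depth becomes 5
  Position 7 '(': depth becomes 6
  Position 8 '(': depth becomes 7
  Position 9 ')': depth becomes 6
  Position 10 '(': depth becomes 7
  Position 11 '(': depth becomes 8
  Position 12 '(': depth becomes 9
  Position 13 ')': depth becomes 8
  Position 14 '(': depth becomes 9
  Position 15 ')': depth becomes 8
  Position 16 ')': depth becomes 7
  Position 17 ')': depth becomes 6
  Position 18 ')': depth becomes 5
  Position 19 ')': depth becomes 4
  Position 20 ')': depth becomes 3
  Position 21 ')': depth becomes 2
  Position 22 ')': depth becomes 1
  Position 23 ')': depth becomes 0
Maximum depth reached: 9

9


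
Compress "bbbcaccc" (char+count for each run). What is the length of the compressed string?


Input: bbbcaccc
Runs:
  'b' x 3 => "b3"
  'c' x 1 => "c1"
  'a' x 1 => "a1"
  'c' x 3 => "c3"
Compressed: "b3c1a1c3"
Compressed length: 8

8


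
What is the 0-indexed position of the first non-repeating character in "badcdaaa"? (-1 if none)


Input: badcdaaa
Character frequencies:
  'a': 4
  'b': 1
  'c': 1
  'd': 2
Scanning left to right for freq == 1:
  Position 0 ('b'): unique! => answer = 0

0


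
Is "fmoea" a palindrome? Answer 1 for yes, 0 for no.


Input: fmoea
Reversed: aeomf
  Compare pos 0 ('f') with pos 4 ('a'): MISMATCH
  Compare pos 1 ('m') with pos 3 ('e'): MISMATCH
Result: not a palindrome

0


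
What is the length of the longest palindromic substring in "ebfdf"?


Input: "ebfdf"
Checking substrings for palindromes:
  [2:5] "fdf" (len 3) => palindrome
Longest palindromic substring: "fdf" with length 3

3


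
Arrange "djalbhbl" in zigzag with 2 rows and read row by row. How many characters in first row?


Zigzag "djalbhbl" into 2 rows:
Placing characters:
  'd' => row 0
  'j' => row 1
  'a' => row 0
  'l' => row 1
  'b' => row 0
  'h' => row 1
  'b' => row 0
  'l' => row 1
Rows:
  Row 0: "dabb"
  Row 1: "jlhl"
First row length: 4

4


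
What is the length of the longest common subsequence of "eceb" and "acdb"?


LCS of "eceb" and "acdb"
DP table:
           a    c    d    b
      0    0    0    0    0
  e   0    0    0    0    0
  c   0    0    1    1    1
  e   0    0    1    1    1
  b   0    0    1    1    2
LCS length = dp[4][4] = 2

2


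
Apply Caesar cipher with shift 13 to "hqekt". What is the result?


Caesar cipher: shift "hqekt" by 13
  'h' (pos 7) + 13 = pos 20 = 'u'
  'q' (pos 16) + 13 = pos 3 = 'd'
  'e' (pos 4) + 13 = pos 17 = 'r'
  'k' (pos 10) + 13 = pos 23 = 'x'
  't' (pos 19) + 13 = pos 6 = 'g'
Result: udrxg

udrxg


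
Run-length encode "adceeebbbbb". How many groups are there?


Input: adceeebbbbb
Scanning for consecutive runs:
  Group 1: 'a' x 1 (positions 0-0)
  Group 2: 'd' x 1 (positions 1-1)
  Group 3: 'c' x 1 (positions 2-2)
  Group 4: 'e' x 3 (positions 3-5)
  Group 5: 'b' x 5 (positions 6-10)
Total groups: 5

5


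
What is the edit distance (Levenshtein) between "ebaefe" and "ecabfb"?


Computing edit distance: "ebaefe" -> "ecabfb"
DP table:
           e    c    a    b    f    b
      0    1    2    3    4    5    6
  e   1    0    1    2    3    4    5
  b   2    1    1    2    2    3    4
  a   3    2    2    1    2    3    4
  e   4    3    3    2    2    3    4
  f   5    4    4    3    3    2    3
  e   6    5    5    4    4    3    3
Edit distance = dp[6][6] = 3

3


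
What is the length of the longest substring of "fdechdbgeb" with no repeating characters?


Input: "fdechdbgeb"
Sliding window (track last position of each char):
  Position 0 ('f'): window [0,0] length 1 -- new best
  Position 1 ('d'): window [0,1] length 2 -- new best
  Position 2 ('e'): window [0,2] length 3 -- new best
  Position 3 ('c'): window [0,3] length 4 -- new best
  Position 4 ('h'): window [0,4] length 5 -- new best
  Position 5 ('d'): repeat (last at 1), move window start to 2
  Position 5 ('d'): window [2,5] length 4
  Position 6 ('b'): window [2,6] length 5
  Position 7 ('g'): window [2,7] length 6 -- new best
  Position 8 ('e'): repeat (last at 2), move window start to 3
  Position 8 ('e'): window [3,8] length 6
  Position 9 ('b'): repeat (last at 6), move window start to 7
  Position 9 ('b'): window [7,9] length 3
Longest substring with no repeats: "echdbg" with length 6

6


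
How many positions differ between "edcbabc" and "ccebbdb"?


Comparing "edcbabc" and "ccebbdb" position by position:
  Position 0: 'e' vs 'c' => DIFFER
  Position 1: 'd' vs 'c' => DIFFER
  Position 2: 'c' vs 'e' => DIFFER
  Position 3: 'b' vs 'b' => same
  Position 4: 'a' vs 'b' => DIFFER
  Position 5: 'b' vs 'd' => DIFFER
  Position 6: 'c' vs 'b' => DIFFER
Positions that differ: 6

6


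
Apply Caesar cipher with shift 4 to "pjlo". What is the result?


Caesar cipher: shift "pjlo" by 4
  'p' (pos 15) + 4 = pos 19 = 't'
  'j' (pos 9) + 4 = pos 13 = 'n'
  'l' (pos 11) + 4 = pos 15 = 'p'
  'o' (pos 14) + 4 = pos 18 = 's'
Result: tnps

tnps


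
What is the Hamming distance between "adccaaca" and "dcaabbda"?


Comparing "adccaaca" and "dcaabbda" position by position:
  Position 0: 'a' vs 'd' => differ
  Position 1: 'd' vs 'c' => differ
  Position 2: 'c' vs 'a' => differ
  Position 3: 'c' vs 'a' => differ
  Position 4: 'a' vs 'b' => differ
  Position 5: 'a' vs 'b' => differ
  Position 6: 'c' vs 'd' => differ
  Position 7: 'a' vs 'a' => same
Total differences (Hamming distance): 7

7


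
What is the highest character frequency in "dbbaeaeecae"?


Input: dbbaeaeecae
Character counts:
  'a': 3
  'b': 2
  'c': 1
  'd': 1
  'e': 4
Maximum frequency: 4

4


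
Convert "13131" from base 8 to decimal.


Input: "13131" in base 8
Positional expansion:
  Digit '1' (value 1) x 8^4 = 4096
  Digit '3' (value 3) x 8^3 = 1536
  Digit '1' (value 1) x 8^2 = 64
  Digit '3' (value 3) x 8^1 = 24
  Digit '1' (value 1) x 8^0 = 1
Sum = 5721

5721


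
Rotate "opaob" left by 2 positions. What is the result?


Input: "opaob", rotate left by 2
First 2 characters: "op"
Remaining characters: "aob"
Concatenate remaining + first: "aob" + "op" = "aobop"

aobop


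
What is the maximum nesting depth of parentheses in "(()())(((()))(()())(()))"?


Input: "(()())(((()))(()())(()))"
Tracking depth:
  Position 0 '(': depth becomes 1
  Position 1 '(': depth becomes 2
  Position 2 ')': depth becomes 1
  Position 3 '(': depth becomes 2
  Position 4 ')': depth becomes 1
  Position 5 ')': depth becomes 0
  Position 6 '(': depth becomes 1
  Position 7 '(': depth becomes 2
  Position 8 '(': depth becomes 3
  Position 9 '(': depth becomes 4
  Position 10 ')': depth becomes 3
  Position 11 ')': depth becomes 2
  Position 12 ')': depth becomes 1
  Position 13 '(': depth becomes 2
  Position 14 '(': depth becomes 3
  Position 15 ')': depth becomes 2
  Position 16 '(': depth becomes 3
  Position 17 ')': depth becomes 2
  Position 18 ')': depth becomes 1
  Position 19 '(': depth becomes 2
  Position 20 '(': depth becomes 3
  Position 21 ')': depth becomes 2
  Position 22 ')': depth becomes 1
  Position 23 ')': depth becomes 0
Maximum depth reached: 4

4


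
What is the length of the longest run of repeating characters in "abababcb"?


Input: "abababcb"
Scanning for longest run:
  Position 1 ('b'): new char, reset run to 1
  Position 2 ('a'): new char, reset run to 1
  Position 3 ('b'): new char, reset run to 1
  Position 4 ('a'): new char, reset run to 1
  Position 5 ('b'): new char, reset run to 1
  Position 6 ('c'): new char, reset run to 1
  Position 7 ('b'): new char, reset run to 1
Longest run: 'a' with length 1

1


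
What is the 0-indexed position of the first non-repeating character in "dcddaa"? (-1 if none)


Input: dcddaa
Character frequencies:
  'a': 2
  'c': 1
  'd': 3
Scanning left to right for freq == 1:
  Position 0 ('d'): freq=3, skip
  Position 1 ('c'): unique! => answer = 1

1


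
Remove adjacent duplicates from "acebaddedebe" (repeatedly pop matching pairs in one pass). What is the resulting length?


Input: acebaddedebe
Stack-based adjacent duplicate removal:
  Read 'a': push. Stack: a
  Read 'c': push. Stack: ac
  Read 'e': push. Stack: ace
  Read 'b': push. Stack: aceb
  Read 'a': push. Stack: aceba
  Read 'd': push. Stack: acebad
  Read 'd': matches stack top 'd' => pop. Stack: aceba
  Read 'e': push. Stack: acebae
  Read 'd': push. Stack: acebaed
  Read 'e': push. Stack: acebaede
  Read 'b': push. Stack: acebaedeb
  Read 'e': push. Stack: acebaedebe
Final stack: "acebaedebe" (length 10)

10


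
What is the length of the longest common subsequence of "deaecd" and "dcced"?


LCS of "deaecd" and "dcced"
DP table:
           d    c    c    e    d
      0    0    0    0    0    0
  d   0    1    1    1    1    1
  e   0    1    1    1    2    2
  a   0    1    1    1    2    2
  e   0    1    1    1    2    2
  c   0    1    2    2    2    2
  d   0    1    2    2    2    3
LCS length = dp[6][5] = 3

3


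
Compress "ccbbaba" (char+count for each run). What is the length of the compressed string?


Input: ccbbaba
Runs:
  'c' x 2 => "c2"
  'b' x 2 => "b2"
  'a' x 1 => "a1"
  'b' x 1 => "b1"
  'a' x 1 => "a1"
Compressed: "c2b2a1b1a1"
Compressed length: 10

10


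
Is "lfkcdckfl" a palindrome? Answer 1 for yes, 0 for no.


Input: lfkcdckfl
Reversed: lfkcdckfl
  Compare pos 0 ('l') with pos 8 ('l'): match
  Compare pos 1 ('f') with pos 7 ('f'): match
  Compare pos 2 ('k') with pos 6 ('k'): match
  Compare pos 3 ('c') with pos 5 ('c'): match
Result: palindrome

1


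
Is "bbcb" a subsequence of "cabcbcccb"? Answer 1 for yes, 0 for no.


Check if "bbcb" is a subsequence of "cabcbcccb"
Greedy scan:
  Position 0 ('c'): no match needed
  Position 1 ('a'): no match needed
  Position 2 ('b'): matches sub[0] = 'b'
  Position 3 ('c'): no match needed
  Position 4 ('b'): matches sub[1] = 'b'
  Position 5 ('c'): matches sub[2] = 'c'
  Position 6 ('c'): no match needed
  Position 7 ('c'): no match needed
  Position 8 ('b'): matches sub[3] = 'b'
All 4 characters matched => is a subsequence

1


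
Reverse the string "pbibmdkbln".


Input: pbibmdkbln
Reading characters right to left:
  Position 9: 'n'
  Position 8: 'l'
  Position 7: 'b'
  Position 6: 'k'
  Position 5: 'd'
  Position 4: 'm'
  Position 3: 'b'
  Position 2: 'i'
  Position 1: 'b'
  Position 0: 'p'
Reversed: nlbkdmbibp

nlbkdmbibp


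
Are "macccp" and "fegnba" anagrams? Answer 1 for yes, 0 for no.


Strings: "macccp", "fegnba"
Sorted first:  acccmp
Sorted second: abefgn
Differ at position 1: 'c' vs 'b' => not anagrams

0


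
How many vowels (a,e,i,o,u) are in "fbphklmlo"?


Input: fbphklmlo
Checking each character:
  'f' at position 0: consonant
  'b' at position 1: consonant
  'p' at position 2: consonant
  'h' at position 3: consonant
  'k' at position 4: consonant
  'l' at position 5: consonant
  'm' at position 6: consonant
  'l' at position 7: consonant
  'o' at position 8: vowel (running total: 1)
Total vowels: 1

1


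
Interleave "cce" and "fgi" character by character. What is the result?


Interleaving "cce" and "fgi":
  Position 0: 'c' from first, 'f' from second => "cf"
  Position 1: 'c' from first, 'g' from second => "cg"
  Position 2: 'e' from first, 'i' from second => "ei"
Result: cfcgei

cfcgei


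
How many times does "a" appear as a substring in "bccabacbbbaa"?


Searching for "a" in "bccabacbbbaa"
Scanning each position:
  Position 0: "b" => no
  Position 1: "c" => no
  Position 2: "c" => no
  Position 3: "a" => MATCH
  Position 4: "b" => no
  Position 5: "a" => MATCH
  Position 6: "c" => no
  Position 7: "b" => no
  Position 8: "b" => no
  Position 9: "b" => no
  Position 10: "a" => MATCH
  Position 11: "a" => MATCH
Total occurrences: 4

4


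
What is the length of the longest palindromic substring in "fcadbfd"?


Input: "fcadbfd"
Checking substrings for palindromes:
  No multi-char palindromic substrings found
Longest palindromic substring: "f" with length 1

1


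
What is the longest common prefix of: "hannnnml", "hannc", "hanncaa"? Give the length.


Words: hannnnml, hannc, hanncaa
  Position 0: all 'h' => match
  Position 1: all 'a' => match
  Position 2: all 'n' => match
  Position 3: all 'n' => match
  Position 4: ('n', 'c', 'c') => mismatch, stop
LCP = "hann" (length 4)

4


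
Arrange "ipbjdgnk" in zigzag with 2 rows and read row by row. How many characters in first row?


Zigzag "ipbjdgnk" into 2 rows:
Placing characters:
  'i' => row 0
  'p' => row 1
  'b' => row 0
  'j' => row 1
  'd' => row 0
  'g' => row 1
  'n' => row 0
  'k' => row 1
Rows:
  Row 0: "ibdn"
  Row 1: "pjgk"
First row length: 4

4


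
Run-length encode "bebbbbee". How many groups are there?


Input: bebbbbee
Scanning for consecutive runs:
  Group 1: 'b' x 1 (positions 0-0)
  Group 2: 'e' x 1 (positions 1-1)
  Group 3: 'b' x 4 (positions 2-5)
  Group 4: 'e' x 2 (positions 6-7)
Total groups: 4

4


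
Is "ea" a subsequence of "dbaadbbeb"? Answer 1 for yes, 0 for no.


Check if "ea" is a subsequence of "dbaadbbeb"
Greedy scan:
  Position 0 ('d'): no match needed
  Position 1 ('b'): no match needed
  Position 2 ('a'): no match needed
  Position 3 ('a'): no match needed
  Position 4 ('d'): no match needed
  Position 5 ('b'): no match needed
  Position 6 ('b'): no match needed
  Position 7 ('e'): matches sub[0] = 'e'
  Position 8 ('b'): no match needed
Only matched 1/2 characters => not a subsequence

0


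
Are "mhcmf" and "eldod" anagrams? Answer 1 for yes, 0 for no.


Strings: "mhcmf", "eldod"
Sorted first:  cfhmm
Sorted second: ddelo
Differ at position 0: 'c' vs 'd' => not anagrams

0


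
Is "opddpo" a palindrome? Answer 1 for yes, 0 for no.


Input: opddpo
Reversed: opddpo
  Compare pos 0 ('o') with pos 5 ('o'): match
  Compare pos 1 ('p') with pos 4 ('p'): match
  Compare pos 2 ('d') with pos 3 ('d'): match
Result: palindrome

1


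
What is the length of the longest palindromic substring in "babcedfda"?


Input: "babcedfda"
Checking substrings for palindromes:
  [0:3] "bab" (len 3) => palindrome
  [5:8] "dfd" (len 3) => palindrome
Longest palindromic substring: "bab" with length 3

3


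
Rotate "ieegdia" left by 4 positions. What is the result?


Input: "ieegdia", rotate left by 4
First 4 characters: "ieeg"
Remaining characters: "dia"
Concatenate remaining + first: "dia" + "ieeg" = "diaieeg"

diaieeg


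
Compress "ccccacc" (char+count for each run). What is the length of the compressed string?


Input: ccccacc
Runs:
  'c' x 4 => "c4"
  'a' x 1 => "a1"
  'c' x 2 => "c2"
Compressed: "c4a1c2"
Compressed length: 6

6


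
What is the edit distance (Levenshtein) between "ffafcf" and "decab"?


Computing edit distance: "ffafcf" -> "decab"
DP table:
           d    e    c    a    b
      0    1    2    3    4    5
  f   1    1    2    3    4    5
  f   2    2    2    3    4    5
  a   3    3    3    3    3    4
  f   4    4    4    4    4    4
  c   5    5    5    4    5    5
  f   6    6    6    5    5    6
Edit distance = dp[6][5] = 6

6


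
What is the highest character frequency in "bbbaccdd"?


Input: bbbaccdd
Character counts:
  'a': 1
  'b': 3
  'c': 2
  'd': 2
Maximum frequency: 3

3


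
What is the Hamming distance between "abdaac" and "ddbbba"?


Comparing "abdaac" and "ddbbba" position by position:
  Position 0: 'a' vs 'd' => differ
  Position 1: 'b' vs 'd' => differ
  Position 2: 'd' vs 'b' => differ
  Position 3: 'a' vs 'b' => differ
  Position 4: 'a' vs 'b' => differ
  Position 5: 'c' vs 'a' => differ
Total differences (Hamming distance): 6

6


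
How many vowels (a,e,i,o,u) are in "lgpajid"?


Input: lgpajid
Checking each character:
  'l' at position 0: consonant
  'g' at position 1: consonant
  'p' at position 2: consonant
  'a' at position 3: vowel (running total: 1)
  'j' at position 4: consonant
  'i' at position 5: vowel (running total: 2)
  'd' at position 6: consonant
Total vowels: 2

2


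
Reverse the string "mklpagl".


Input: mklpagl
Reading characters right to left:
  Position 6: 'l'
  Position 5: 'g'
  Position 4: 'a'
  Position 3: 'p'
  Position 2: 'l'
  Position 1: 'k'
  Position 0: 'm'
Reversed: lgaplkm

lgaplkm


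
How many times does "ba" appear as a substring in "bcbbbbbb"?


Searching for "ba" in "bcbbbbbb"
Scanning each position:
  Position 0: "bc" => no
  Position 1: "cb" => no
  Position 2: "bb" => no
  Position 3: "bb" => no
  Position 4: "bb" => no
  Position 5: "bb" => no
  Position 6: "bb" => no
Total occurrences: 0

0


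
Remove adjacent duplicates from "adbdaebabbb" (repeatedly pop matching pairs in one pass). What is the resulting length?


Input: adbdaebabbb
Stack-based adjacent duplicate removal:
  Read 'a': push. Stack: a
  Read 'd': push. Stack: ad
  Read 'b': push. Stack: adb
  Read 'd': push. Stack: adbd
  Read 'a': push. Stack: adbda
  Read 'e': push. Stack: adbdae
  Read 'b': push. Stack: adbdaeb
  Read 'a': push. Stack: adbdaeba
  Read 'b': push. Stack: adbdaebab
  Read 'b': matches stack top 'b' => pop. Stack: adbdaeba
  Read 'b': push. Stack: adbdaebab
Final stack: "adbdaebab" (length 9)

9


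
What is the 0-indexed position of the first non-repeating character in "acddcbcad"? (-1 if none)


Input: acddcbcad
Character frequencies:
  'a': 2
  'b': 1
  'c': 3
  'd': 3
Scanning left to right for freq == 1:
  Position 0 ('a'): freq=2, skip
  Position 1 ('c'): freq=3, skip
  Position 2 ('d'): freq=3, skip
  Position 3 ('d'): freq=3, skip
  Position 4 ('c'): freq=3, skip
  Position 5 ('b'): unique! => answer = 5

5


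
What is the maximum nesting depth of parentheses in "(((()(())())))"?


Input: "(((()(())())))"
Tracking depth:
  Position 0 '(': depth becomes 1
  Position 1 '(': depth becomes 2
  Position 2 '(': depth becomes 3
  Position 3 '(': depth becomes 4
  Position 4 ')': depth becomes 3
  Position 5 '(': depth becomes 4
  Position 6 '(': depth becomes 5
  Position 7 ')': depth becomes 4
  Position 8 ')': depth becomes 3
  Position 9 '(': depth becomes 4
  Position 10 ')': depth becomes 3
  Position 11 ')': depth becomes 2
  Position 12 ')': depth becomes 1
  Position 13 ')': depth becomes 0
Maximum depth reached: 5

5


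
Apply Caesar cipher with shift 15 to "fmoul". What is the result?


Caesar cipher: shift "fmoul" by 15
  'f' (pos 5) + 15 = pos 20 = 'u'
  'm' (pos 12) + 15 = pos 1 = 'b'
  'o' (pos 14) + 15 = pos 3 = 'd'
  'u' (pos 20) + 15 = pos 9 = 'j'
  'l' (pos 11) + 15 = pos 0 = 'a'
Result: ubdja

ubdja


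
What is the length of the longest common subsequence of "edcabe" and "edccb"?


LCS of "edcabe" and "edccb"
DP table:
           e    d    c    c    b
      0    0    0    0    0    0
  e   0    1    1    1    1    1
  d   0    1    2    2    2    2
  c   0    1    2    3    3    3
  a   0    1    2    3    3    3
  b   0    1    2    3    3    4
  e   0    1    2    3    3    4
LCS length = dp[6][5] = 4

4


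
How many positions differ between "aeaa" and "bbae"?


Comparing "aeaa" and "bbae" position by position:
  Position 0: 'a' vs 'b' => DIFFER
  Position 1: 'e' vs 'b' => DIFFER
  Position 2: 'a' vs 'a' => same
  Position 3: 'a' vs 'e' => DIFFER
Positions that differ: 3

3


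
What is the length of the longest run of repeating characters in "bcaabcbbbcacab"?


Input: "bcaabcbbbcacab"
Scanning for longest run:
  Position 1 ('c'): new char, reset run to 1
  Position 2 ('a'): new char, reset run to 1
  Position 3 ('a'): continues run of 'a', length=2
  Position 4 ('b'): new char, reset run to 1
  Position 5 ('c'): new char, reset run to 1
  Position 6 ('b'): new char, reset run to 1
  Position 7 ('b'): continues run of 'b', length=2
  Position 8 ('b'): continues run of 'b', length=3
  Position 9 ('c'): new char, reset run to 1
  Position 10 ('a'): new char, reset run to 1
  Position 11 ('c'): new char, reset run to 1
  Position 12 ('a'): new char, reset run to 1
  Position 13 ('b'): new char, reset run to 1
Longest run: 'b' with length 3

3


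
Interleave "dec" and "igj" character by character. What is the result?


Interleaving "dec" and "igj":
  Position 0: 'd' from first, 'i' from second => "di"
  Position 1: 'e' from first, 'g' from second => "eg"
  Position 2: 'c' from first, 'j' from second => "cj"
Result: diegcj

diegcj


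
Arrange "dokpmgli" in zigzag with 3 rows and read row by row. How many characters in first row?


Zigzag "dokpmgli" into 3 rows:
Placing characters:
  'd' => row 0
  'o' => row 1
  'k' => row 2
  'p' => row 1
  'm' => row 0
  'g' => row 1
  'l' => row 2
  'i' => row 1
Rows:
  Row 0: "dm"
  Row 1: "opgi"
  Row 2: "kl"
First row length: 2

2


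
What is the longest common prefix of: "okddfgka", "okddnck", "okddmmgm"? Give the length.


Words: okddfgka, okddnck, okddmmgm
  Position 0: all 'o' => match
  Position 1: all 'k' => match
  Position 2: all 'd' => match
  Position 3: all 'd' => match
  Position 4: ('f', 'n', 'm') => mismatch, stop
LCP = "okdd" (length 4)

4


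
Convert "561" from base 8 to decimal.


Input: "561" in base 8
Positional expansion:
  Digit '5' (value 5) x 8^2 = 320
  Digit '6' (value 6) x 8^1 = 48
  Digit '1' (value 1) x 8^0 = 1
Sum = 369

369


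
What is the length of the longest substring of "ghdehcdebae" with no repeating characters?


Input: "ghdehcdebae"
Sliding window (track last position of each char):
  Position 0 ('g'): window [0,0] length 1 -- new best
  Position 1 ('h'): window [0,1] length 2 -- new best
  Position 2 ('d'): window [0,2] length 3 -- new best
  Position 3 ('e'): window [0,3] length 4 -- new best
  Position 4 ('h'): repeat (last at 1), move window start to 2
  Position 4 ('h'): window [2,4] length 3
  Position 5 ('c'): window [2,5] length 4
  Position 6 ('d'): repeat (last at 2), move window start to 3
  Position 6 ('d'): window [3,6] length 4
  Position 7 ('e'): repeat (last at 3), move window start to 4
  Position 7 ('e'): window [4,7] length 4
  Position 8 ('b'): window [4,8] length 5 -- new best
  Position 9 ('a'): window [4,9] length 6 -- new best
  Position 10 ('e'): repeat (last at 7), move window start to 8
  Position 10 ('e'): window [8,10] length 3
Longest substring with no repeats: "hcdeba" with length 6

6


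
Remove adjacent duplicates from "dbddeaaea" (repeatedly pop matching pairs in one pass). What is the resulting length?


Input: dbddeaaea
Stack-based adjacent duplicate removal:
  Read 'd': push. Stack: d
  Read 'b': push. Stack: db
  Read 'd': push. Stack: dbd
  Read 'd': matches stack top 'd' => pop. Stack: db
  Read 'e': push. Stack: dbe
  Read 'a': push. Stack: dbea
  Read 'a': matches stack top 'a' => pop. Stack: dbe
  Read 'e': matches stack top 'e' => pop. Stack: db
  Read 'a': push. Stack: dba
Final stack: "dba" (length 3)

3


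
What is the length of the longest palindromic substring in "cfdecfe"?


Input: "cfdecfe"
Checking substrings for palindromes:
  No multi-char palindromic substrings found
Longest palindromic substring: "c" with length 1

1


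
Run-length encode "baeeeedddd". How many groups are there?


Input: baeeeedddd
Scanning for consecutive runs:
  Group 1: 'b' x 1 (positions 0-0)
  Group 2: 'a' x 1 (positions 1-1)
  Group 3: 'e' x 4 (positions 2-5)
  Group 4: 'd' x 4 (positions 6-9)
Total groups: 4

4


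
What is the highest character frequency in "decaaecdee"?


Input: decaaecdee
Character counts:
  'a': 2
  'c': 2
  'd': 2
  'e': 4
Maximum frequency: 4

4


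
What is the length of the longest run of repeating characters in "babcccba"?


Input: "babcccba"
Scanning for longest run:
  Position 1 ('a'): new char, reset run to 1
  Position 2 ('b'): new char, reset run to 1
  Position 3 ('c'): new char, reset run to 1
  Position 4 ('c'): continues run of 'c', length=2
  Position 5 ('c'): continues run of 'c', length=3
  Position 6 ('b'): new char, reset run to 1
  Position 7 ('a'): new char, reset run to 1
Longest run: 'c' with length 3

3


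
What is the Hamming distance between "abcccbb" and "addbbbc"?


Comparing "abcccbb" and "addbbbc" position by position:
  Position 0: 'a' vs 'a' => same
  Position 1: 'b' vs 'd' => differ
  Position 2: 'c' vs 'd' => differ
  Position 3: 'c' vs 'b' => differ
  Position 4: 'c' vs 'b' => differ
  Position 5: 'b' vs 'b' => same
  Position 6: 'b' vs 'c' => differ
Total differences (Hamming distance): 5

5


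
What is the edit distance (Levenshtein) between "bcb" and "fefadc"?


Computing edit distance: "bcb" -> "fefadc"
DP table:
           f    e    f    a    d    c
      0    1    2    3    4    5    6
  b   1    1    2    3    4    5    6
  c   2    2    2    3    4    5    5
  b   3    3    3    3    4    5    6
Edit distance = dp[3][6] = 6

6


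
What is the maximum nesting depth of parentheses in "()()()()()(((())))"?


Input: "()()()()()(((())))"
Tracking depth:
  Position 0 '(': depth becomes 1
  Position 1 ')': depth becomes 0
  Position 2 '(': depth becomes 1
  Position 3 ')': depth becomes 0
  Position 4 '(': depth becomes 1
  Position 5 ')': depth becomes 0
  Position 6 '(': depth becomes 1
  Position 7 ')': depth becomes 0
  Position 8 '(': depth becomes 1
  Position 9 ')': depth becomes 0
  Position 10 '(': depth becomes 1
  Position 11 '(': depth becomes 2
  Position 12 '(': depth becomes 3
  Position 13 '(': depth becomes 4
  Position 14 ')': depth becomes 3
  Position 15 ')': depth becomes 2
  Position 16 ')': depth becomes 1
  Position 17 ')': depth becomes 0
Maximum depth reached: 4

4


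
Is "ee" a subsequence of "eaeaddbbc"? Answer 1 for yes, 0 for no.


Check if "ee" is a subsequence of "eaeaddbbc"
Greedy scan:
  Position 0 ('e'): matches sub[0] = 'e'
  Position 1 ('a'): no match needed
  Position 2 ('e'): matches sub[1] = 'e'
  Position 3 ('a'): no match needed
  Position 4 ('d'): no match needed
  Position 5 ('d'): no match needed
  Position 6 ('b'): no match needed
  Position 7 ('b'): no match needed
  Position 8 ('c'): no match needed
All 2 characters matched => is a subsequence

1


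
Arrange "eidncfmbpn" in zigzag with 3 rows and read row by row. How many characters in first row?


Zigzag "eidncfmbpn" into 3 rows:
Placing characters:
  'e' => row 0
  'i' => row 1
  'd' => row 2
  'n' => row 1
  'c' => row 0
  'f' => row 1
  'm' => row 2
  'b' => row 1
  'p' => row 0
  'n' => row 1
Rows:
  Row 0: "ecp"
  Row 1: "infbn"
  Row 2: "dm"
First row length: 3

3


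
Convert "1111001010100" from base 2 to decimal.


Input: "1111001010100" in base 2
Positional expansion:
  Digit '1' (value 1) x 2^12 = 4096
  Digit '1' (value 1) x 2^11 = 2048
  Digit '1' (value 1) x 2^10 = 1024
  Digit '1' (value 1) x 2^9 = 512
  Digit '0' (value 0) x 2^8 = 0
  Digit '0' (value 0) x 2^7 = 0
  Digit '1' (value 1) x 2^6 = 64
  Digit '0' (value 0) x 2^5 = 0
  Digit '1' (value 1) x 2^4 = 16
  Digit '0' (value 0) x 2^3 = 0
  Digit '1' (value 1) x 2^2 = 4
  Digit '0' (value 0) x 2^1 = 0
  Digit '0' (value 0) x 2^0 = 0
Sum = 7764

7764


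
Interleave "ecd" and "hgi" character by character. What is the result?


Interleaving "ecd" and "hgi":
  Position 0: 'e' from first, 'h' from second => "eh"
  Position 1: 'c' from first, 'g' from second => "cg"
  Position 2: 'd' from first, 'i' from second => "di"
Result: ehcgdi

ehcgdi


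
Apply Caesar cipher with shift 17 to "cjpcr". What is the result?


Caesar cipher: shift "cjpcr" by 17
  'c' (pos 2) + 17 = pos 19 = 't'
  'j' (pos 9) + 17 = pos 0 = 'a'
  'p' (pos 15) + 17 = pos 6 = 'g'
  'c' (pos 2) + 17 = pos 19 = 't'
  'r' (pos 17) + 17 = pos 8 = 'i'
Result: tagti

tagti


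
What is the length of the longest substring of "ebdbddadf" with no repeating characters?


Input: "ebdbddadf"
Sliding window (track last position of each char):
  Position 0 ('e'): window [0,0] length 1 -- new best
  Position 1 ('b'): window [0,1] length 2 -- new best
  Position 2 ('d'): window [0,2] length 3 -- new best
  Position 3 ('b'): repeat (last at 1), move window start to 2
  Position 3 ('b'): window [2,3] length 2
  Position 4 ('d'): repeat (last at 2), move window start to 3
  Position 4 ('d'): window [3,4] length 2
  Position 5 ('d'): repeat (last at 4), move window start to 5
  Position 5 ('d'): window [5,5] length 1
  Position 6 ('a'): window [5,6] length 2
  Position 7 ('d'): repeat (last at 5), move window start to 6
  Position 7 ('d'): window [6,7] length 2
  Position 8 ('f'): window [6,8] length 3
Longest substring with no repeats: "ebd" with length 3

3


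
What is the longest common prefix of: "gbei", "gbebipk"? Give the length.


Words: gbei, gbebipk
  Position 0: all 'g' => match
  Position 1: all 'b' => match
  Position 2: all 'e' => match
  Position 3: ('i', 'b') => mismatch, stop
LCP = "gbe" (length 3)

3


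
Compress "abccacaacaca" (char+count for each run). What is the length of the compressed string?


Input: abccacaacaca
Runs:
  'a' x 1 => "a1"
  'b' x 1 => "b1"
  'c' x 2 => "c2"
  'a' x 1 => "a1"
  'c' x 1 => "c1"
  'a' x 2 => "a2"
  'c' x 1 => "c1"
  'a' x 1 => "a1"
  'c' x 1 => "c1"
  'a' x 1 => "a1"
Compressed: "a1b1c2a1c1a2c1a1c1a1"
Compressed length: 20

20


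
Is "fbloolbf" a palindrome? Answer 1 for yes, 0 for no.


Input: fbloolbf
Reversed: fbloolbf
  Compare pos 0 ('f') with pos 7 ('f'): match
  Compare pos 1 ('b') with pos 6 ('b'): match
  Compare pos 2 ('l') with pos 5 ('l'): match
  Compare pos 3 ('o') with pos 4 ('o'): match
Result: palindrome

1


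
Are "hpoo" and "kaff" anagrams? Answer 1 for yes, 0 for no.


Strings: "hpoo", "kaff"
Sorted first:  hoop
Sorted second: affk
Differ at position 0: 'h' vs 'a' => not anagrams

0


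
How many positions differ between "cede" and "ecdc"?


Comparing "cede" and "ecdc" position by position:
  Position 0: 'c' vs 'e' => DIFFER
  Position 1: 'e' vs 'c' => DIFFER
  Position 2: 'd' vs 'd' => same
  Position 3: 'e' vs 'c' => DIFFER
Positions that differ: 3

3


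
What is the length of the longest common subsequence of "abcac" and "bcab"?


LCS of "abcac" and "bcab"
DP table:
           b    c    a    b
      0    0    0    0    0
  a   0    0    0    1    1
  b   0    1    1    1    2
  c   0    1    2    2    2
  a   0    1    2    3    3
  c   0    1    2    3    3
LCS length = dp[5][4] = 3

3


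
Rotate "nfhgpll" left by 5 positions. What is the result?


Input: "nfhgpll", rotate left by 5
First 5 characters: "nfhgp"
Remaining characters: "ll"
Concatenate remaining + first: "ll" + "nfhgp" = "llnfhgp"

llnfhgp


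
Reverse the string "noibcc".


Input: noibcc
Reading characters right to left:
  Position 5: 'c'
  Position 4: 'c'
  Position 3: 'b'
  Position 2: 'i'
  Position 1: 'o'
  Position 0: 'n'
Reversed: ccbion

ccbion


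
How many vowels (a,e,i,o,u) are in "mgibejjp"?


Input: mgibejjp
Checking each character:
  'm' at position 0: consonant
  'g' at position 1: consonant
  'i' at position 2: vowel (running total: 1)
  'b' at position 3: consonant
  'e' at position 4: vowel (running total: 2)
  'j' at position 5: consonant
  'j' at position 6: consonant
  'p' at position 7: consonant
Total vowels: 2

2


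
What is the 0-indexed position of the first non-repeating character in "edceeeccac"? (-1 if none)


Input: edceeeccac
Character frequencies:
  'a': 1
  'c': 4
  'd': 1
  'e': 4
Scanning left to right for freq == 1:
  Position 0 ('e'): freq=4, skip
  Position 1 ('d'): unique! => answer = 1

1


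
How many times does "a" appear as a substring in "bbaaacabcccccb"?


Searching for "a" in "bbaaacabcccccb"
Scanning each position:
  Position 0: "b" => no
  Position 1: "b" => no
  Position 2: "a" => MATCH
  Position 3: "a" => MATCH
  Position 4: "a" => MATCH
  Position 5: "c" => no
  Position 6: "a" => MATCH
  Position 7: "b" => no
  Position 8: "c" => no
  Position 9: "c" => no
  Position 10: "c" => no
  Position 11: "c" => no
  Position 12: "c" => no
  Position 13: "b" => no
Total occurrences: 4

4


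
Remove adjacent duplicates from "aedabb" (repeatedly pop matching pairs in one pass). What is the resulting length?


Input: aedabb
Stack-based adjacent duplicate removal:
  Read 'a': push. Stack: a
  Read 'e': push. Stack: ae
  Read 'd': push. Stack: aed
  Read 'a': push. Stack: aeda
  Read 'b': push. Stack: aedab
  Read 'b': matches stack top 'b' => pop. Stack: aeda
Final stack: "aeda" (length 4)

4


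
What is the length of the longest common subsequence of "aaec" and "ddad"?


LCS of "aaec" and "ddad"
DP table:
           d    d    a    d
      0    0    0    0    0
  a   0    0    0    1    1
  a   0    0    0    1    1
  e   0    0    0    1    1
  c   0    0    0    1    1
LCS length = dp[4][4] = 1

1


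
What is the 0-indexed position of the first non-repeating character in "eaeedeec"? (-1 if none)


Input: eaeedeec
Character frequencies:
  'a': 1
  'c': 1
  'd': 1
  'e': 5
Scanning left to right for freq == 1:
  Position 0 ('e'): freq=5, skip
  Position 1 ('a'): unique! => answer = 1

1


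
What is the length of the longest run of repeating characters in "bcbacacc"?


Input: "bcbacacc"
Scanning for longest run:
  Position 1 ('c'): new char, reset run to 1
  Position 2 ('b'): new char, reset run to 1
  Position 3 ('a'): new char, reset run to 1
  Position 4 ('c'): new char, reset run to 1
  Position 5 ('a'): new char, reset run to 1
  Position 6 ('c'): new char, reset run to 1
  Position 7 ('c'): continues run of 'c', length=2
Longest run: 'c' with length 2

2


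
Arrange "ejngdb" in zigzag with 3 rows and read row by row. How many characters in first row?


Zigzag "ejngdb" into 3 rows:
Placing characters:
  'e' => row 0
  'j' => row 1
  'n' => row 2
  'g' => row 1
  'd' => row 0
  'b' => row 1
Rows:
  Row 0: "ed"
  Row 1: "jgb"
  Row 2: "n"
First row length: 2

2


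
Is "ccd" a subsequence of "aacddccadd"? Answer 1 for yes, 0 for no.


Check if "ccd" is a subsequence of "aacddccadd"
Greedy scan:
  Position 0 ('a'): no match needed
  Position 1 ('a'): no match needed
  Position 2 ('c'): matches sub[0] = 'c'
  Position 3 ('d'): no match needed
  Position 4 ('d'): no match needed
  Position 5 ('c'): matches sub[1] = 'c'
  Position 6 ('c'): no match needed
  Position 7 ('a'): no match needed
  Position 8 ('d'): matches sub[2] = 'd'
  Position 9 ('d'): no match needed
All 3 characters matched => is a subsequence

1
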